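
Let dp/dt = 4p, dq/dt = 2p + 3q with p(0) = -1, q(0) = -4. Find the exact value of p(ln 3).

A = [[4,0],[2,3]]; eigenvalues λ = 3, 4.
Eigenvectors: (0,1) for λ=3, (-1,-2) for λ=4.
From the initial condition, c_1 = -2, c_2 = 1.
p(ln 3) = (-2)(3^3)(0) + (1)(3^4)(-1) = -81.

-81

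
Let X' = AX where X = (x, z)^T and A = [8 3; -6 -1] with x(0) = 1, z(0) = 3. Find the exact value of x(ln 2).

144

A = [[8,3],[-6,-1]]; eigenvalues λ = 5, 2.
Eigenvectors: (1,-1) for λ=5, (-1,2) for λ=2.
From the initial condition, c_1 = 5, c_2 = 4.
x(ln 2) = (5)(2^5)(1) + (4)(2^2)(-1) = 144.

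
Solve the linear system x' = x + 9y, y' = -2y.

x(t) = 3c_1e^(-2t) + c_2e^(t), y(t) = -c_1e^(-2t)

Coefficient matrix A = [[1, 9], [0, -2]].
Characteristic polynomial det(A - λI) = λ^2 + λ - 2 = 0.
Eigenvalues λ = -2, 1.
For λ=-2: (A-λI) row 1 is [3, 9], so an eigenvector is (3, -1).
For λ=1: (A-λI) row 1 is [0, 9], so an eigenvector is (1, 0).
General solution: c_1e^(-2t)(3,-1) + c_2e^(t)(1,0).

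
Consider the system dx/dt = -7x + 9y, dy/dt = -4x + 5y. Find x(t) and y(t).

x(t) = 3C_1e^(-t) + 3C_2te^(-t) - 2C_2e^(-t), y(t) = 2C_1e^(-t) + 2C_2te^(-t) - C_2e^(-t)

Coefficient matrix A = [[-7, 9], [-4, 5]].
Characteristic polynomial det(A - λI) = λ^2 + 2λ + 1 = 0.
Single eigenvalue λ = -1 with algebraic multiplicity 2.
Eigenvector v = (3,2); generalized eigenvector w with (A-λI)w=v is (-2,-1).
General solution: e^(-t)[C_1·v + C_2·(t·v + w)].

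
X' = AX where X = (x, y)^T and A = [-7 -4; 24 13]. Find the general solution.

Coefficient matrix A = [[-7, -4], [24, 13]].
Characteristic polynomial det(A - λI) = λ^2 - 6λ + 5 = 0.
Eigenvalues λ = 1, 5.
For λ=1: (A-λI) row 1 is [-8, -4], so an eigenvector is (1, -2).
For λ=5: (A-λI) row 1 is [-12, -4], so an eigenvector is (1, -3).
General solution: c_1e^(t)(1,-2) + c_2e^(5t)(1,-3).

x(t) = c_1e^(t) + c_2e^(5t), y(t) = -2c_1e^(t) - 3c_2e^(5t)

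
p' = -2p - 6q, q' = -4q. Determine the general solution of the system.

Coefficient matrix A = [[-2, -6], [0, -4]].
Characteristic polynomial det(A - λI) = λ^2 + 6λ + 8 = 0.
Eigenvalues λ = -4, -2.
For λ=-4: (A-λI) row 1 is [2, -6], so an eigenvector is (-3, -1).
For λ=-2: (A-λI) row 1 is [0, -6], so an eigenvector is (1, 0).
General solution: C_1e^(-4t)(-3,-1) + C_2e^(-2t)(1,0).

p(t) = -3C_1e^(-4t) + C_2e^(-2t), q(t) = -C_1e^(-4t)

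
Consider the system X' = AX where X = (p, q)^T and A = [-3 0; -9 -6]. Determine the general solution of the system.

p(t) = -K_1e^(-3t), q(t) = 3K_1e^(-3t) + K_2e^(-6t)

Coefficient matrix A = [[-3, 0], [-9, -6]].
Characteristic polynomial det(A - λI) = λ^2 + 9λ + 18 = 0.
Eigenvalues λ = -3, -6.
For λ=-3: (A-λI) row 2 is [-9, -3], so an eigenvector is (-1, 3).
For λ=-6: (A-λI) row 1 is [3, 0], so an eigenvector is (0, 1).
General solution: K_1e^(-3t)(-1,3) + K_2e^(-6t)(0,1).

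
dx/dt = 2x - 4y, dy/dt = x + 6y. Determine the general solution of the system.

x(t) = 2C_1e^(4t) + 2C_2te^(4t) - C_2e^(4t), y(t) = -C_1e^(4t) - C_2te^(4t)

Coefficient matrix A = [[2, -4], [1, 6]].
Characteristic polynomial det(A - λI) = λ^2 - 8λ + 16 = 0.
Single eigenvalue λ = 4 with algebraic multiplicity 2.
Eigenvector v = (2,-1); generalized eigenvector w with (A-λI)w=v is (-1,0).
General solution: e^(4t)[C_1·v + C_2·(t·v + w)].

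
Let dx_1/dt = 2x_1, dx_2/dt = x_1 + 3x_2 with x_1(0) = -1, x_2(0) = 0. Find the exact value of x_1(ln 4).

A = [[2,0],[1,3]]; eigenvalues λ = 3, 2.
Eigenvectors: (0,1) for λ=3, (-1,1) for λ=2.
From the initial condition, c_1 = -1, c_2 = 1.
x_1(ln 4) = (-1)(4^3)(0) + (1)(4^2)(-1) = -16.

-16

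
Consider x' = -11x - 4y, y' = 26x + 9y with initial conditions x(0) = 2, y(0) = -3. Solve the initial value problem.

Coefficient matrix A = [[-11, -4], [26, 9]].
Characteristic polynomial det(A - λI) = λ^2 + 2λ + 5 = 0.
Eigenvalues λ = -1 ± 2i (complex conjugate pair).
For λ=-1+2i: an eigenvector is (-1,2) - i(1,-3) = (-1 - i, 2 + 3i).
A real fundamental pair from Re and Im of e^((-1+2i)t)v: X_1 = e^(-t)(cos(2t)·(-1,2) + sin(2t)·(1,-3)), X_2 = e^(-t)(sin(2t)·(-1,2) - cos(2t)·(1,-3)).
General solution: C_1X_1 + C_2X_2.
Applying x(0)=2, y(0)=-3 gives C_1=-3, C_2=1.

x(t) = -4e^(-t)sin(2t) + 2e^(-t)cos(2t), y(t) = 11e^(-t)sin(2t) - 3e^(-t)cos(2t)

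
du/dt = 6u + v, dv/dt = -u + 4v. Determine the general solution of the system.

Coefficient matrix A = [[6, 1], [-1, 4]].
Characteristic polynomial det(A - λI) = λ^2 - 10λ + 25 = 0.
Single eigenvalue λ = 5 with algebraic multiplicity 2.
Eigenvector v = (-1,1); generalized eigenvector w with (A-λI)w=v is (-1,0).
General solution: e^(5t)[c_1·v + c_2·(t·v + w)].

u(t) = -c_1e^(5t) - c_2te^(5t) - c_2e^(5t), v(t) = c_1e^(5t) + c_2te^(5t)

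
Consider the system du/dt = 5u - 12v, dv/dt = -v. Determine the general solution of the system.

u(t) = -2C_1e^(-t) + C_2e^(5t), v(t) = -C_1e^(-t)

Coefficient matrix A = [[5, -12], [0, -1]].
Characteristic polynomial det(A - λI) = λ^2 - 4λ - 5 = 0.
Eigenvalues λ = -1, 5.
For λ=-1: (A-λI) row 1 is [6, -12], so an eigenvector is (-2, -1).
For λ=5: (A-λI) row 1 is [0, -12], so an eigenvector is (1, 0).
General solution: C_1e^(-t)(-2,-1) + C_2e^(5t)(1,0).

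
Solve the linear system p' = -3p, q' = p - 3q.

p(t) = -K_2e^(-3t), q(t) = -K_1e^(-3t) - K_2te^(-3t) - 3K_2e^(-3t)

Coefficient matrix A = [[-3, 0], [1, -3]].
Characteristic polynomial det(A - λI) = λ^2 + 6λ + 9 = 0.
Single eigenvalue λ = -3 with algebraic multiplicity 2.
Eigenvector v = (0,-1); generalized eigenvector w with (A-λI)w=v is (-1,-3).
General solution: e^(-3t)[K_1·v + K_2·(t·v + w)].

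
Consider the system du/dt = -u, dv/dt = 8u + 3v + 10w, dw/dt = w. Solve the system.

Coefficient matrix A = [[-1, 0, 0], [8, 3, 10], [0, 0, 1]].
det(A - λI) = 0 gives eigenvalues λ = 3, -1, 1.
For λ=3: eigenvector (0,1,0).
For λ=-1: eigenvector (1,-2,0).
For λ=1: eigenvector (0,-5,1).
General solution: K_1e^(3t)(0,1,0) + K_2e^(-t)(1,-2,0) + K_3e^(t)(0,-5,1).

u(t) = K_2e^(-t), v(t) = K_1e^(3t) - 2K_2e^(-t) - 5K_3e^(t), w(t) = K_3e^(t)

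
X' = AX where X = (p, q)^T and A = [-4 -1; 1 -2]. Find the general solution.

Coefficient matrix A = [[-4, -1], [1, -2]].
Characteristic polynomial det(A - λI) = λ^2 + 6λ + 9 = 0.
Single eigenvalue λ = -3 with algebraic multiplicity 2.
Eigenvector v = (-1,1); generalized eigenvector w with (A-λI)w=v is (2,-1).
General solution: e^(-3t)[K_1·v + K_2·(t·v + w)].

p(t) = -K_1e^(-3t) - K_2te^(-3t) + 2K_2e^(-3t), q(t) = K_1e^(-3t) + K_2te^(-3t) - K_2e^(-3t)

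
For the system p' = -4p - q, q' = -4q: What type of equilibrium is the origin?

A = [[-4,-1],[0,-4]]; det(A-λI) = λ^2 + 8λ + 16.
repeated λ = -4 with a single eigenvector.

stable improper node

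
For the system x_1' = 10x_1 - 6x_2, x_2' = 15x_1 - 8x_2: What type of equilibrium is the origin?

unstable spiral

A = [[10,-6],[15,-8]]; det(A-λI) = λ^2 - 2λ + 10.
λ = 1 ± 3i: positive real part.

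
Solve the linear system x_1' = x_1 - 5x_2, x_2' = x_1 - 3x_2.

Coefficient matrix A = [[1, -5], [1, -3]].
Characteristic polynomial det(A - λI) = λ^2 + 2λ + 2 = 0.
Eigenvalues λ = -1 ± i (complex conjugate pair).
For λ=-1+i: an eigenvector is (-1,0) - i(-2,-1) = (-1 + 2i, 0 + i).
A real fundamental pair from Re and Im of e^((-1+i)t)v: X_1 = e^(-t)(cos(t)·(-1,0) + sin(t)·(-2,-1)), X_2 = e^(-t)(sin(t)·(-1,0) - cos(t)·(-2,-1)).
General solution: c_1X_1 + c_2X_2.

x_1(t) = -2c_1e^(-t)sin(t) - c_1e^(-t)cos(t) - c_2e^(-t)sin(t) + 2c_2e^(-t)cos(t), x_2(t) = -c_1e^(-t)sin(t) + c_2e^(-t)cos(t)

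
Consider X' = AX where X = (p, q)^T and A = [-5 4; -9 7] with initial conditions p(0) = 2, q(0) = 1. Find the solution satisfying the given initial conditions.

p(t) = -8te^(t) + 2e^(t), q(t) = -12te^(t) + e^(t)

Coefficient matrix A = [[-5, 4], [-9, 7]].
Characteristic polynomial det(A - λI) = λ^2 - 2λ + 1 = 0.
Single eigenvalue λ = 1 with algebraic multiplicity 2.
Eigenvector v = (-2,-3); generalized eigenvector w with (A-λI)w=v is (1,1).
General solution: e^(t)[K_1·v + K_2·(t·v + w)].
Applying p(0)=2, q(0)=1 gives K_1=1, K_2=4.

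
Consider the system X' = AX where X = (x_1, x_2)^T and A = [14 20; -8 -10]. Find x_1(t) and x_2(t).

Coefficient matrix A = [[14, 20], [-8, -10]].
Characteristic polynomial det(A - λI) = λ^2 - 4λ + 20 = 0.
Eigenvalues λ = 2 ± 4i (complex conjugate pair).
For λ=2+4i: an eigenvector is (-1,1) - i(2,-1) = (-1 - 2i, 1 + i).
A real fundamental pair from Re and Im of e^((2+4i)t)v: X_1 = e^(2t)(cos(4t)·(-1,1) + sin(4t)·(2,-1)), X_2 = e^(2t)(sin(4t)·(-1,1) - cos(4t)·(2,-1)).
General solution: c_1X_1 + c_2X_2.

x_1(t) = 2c_1e^(2t)sin(4t) - c_1e^(2t)cos(4t) - c_2e^(2t)sin(4t) - 2c_2e^(2t)cos(4t), x_2(t) = -c_1e^(2t)sin(4t) + c_1e^(2t)cos(4t) + c_2e^(2t)sin(4t) + c_2e^(2t)cos(4t)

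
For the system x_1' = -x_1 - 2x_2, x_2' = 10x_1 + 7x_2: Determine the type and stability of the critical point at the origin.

unstable spiral

A = [[-1,-2],[10,7]]; det(A-λI) = λ^2 - 6λ + 13.
λ = 3 ± 2i: positive real part.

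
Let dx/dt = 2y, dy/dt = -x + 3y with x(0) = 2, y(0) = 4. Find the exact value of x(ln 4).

80

A = [[0,2],[-1,3]]; eigenvalues λ = 1, 2.
Eigenvectors: (2,1) for λ=1, (1,1) for λ=2.
From the initial condition, c_1 = -2, c_2 = 6.
x(ln 4) = (-2)(4^1)(2) + (6)(4^2)(1) = 80.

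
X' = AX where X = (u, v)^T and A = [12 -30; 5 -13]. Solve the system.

u(t) = 2c_1e^(-3t) - 3c_2e^(2t), v(t) = c_1e^(-3t) - c_2e^(2t)

Coefficient matrix A = [[12, -30], [5, -13]].
Characteristic polynomial det(A - λI) = λ^2 + λ - 6 = 0.
Eigenvalues λ = -3, 2.
For λ=-3: (A-λI) row 1 is [15, -30], so an eigenvector is (2, 1).
For λ=2: (A-λI) row 1 is [10, -30], so an eigenvector is (-3, -1).
General solution: c_1e^(-3t)(2,1) + c_2e^(2t)(-3,-1).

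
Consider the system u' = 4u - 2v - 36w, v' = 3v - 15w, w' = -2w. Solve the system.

Coefficient matrix A = [[4, -2, -36], [0, 3, -15], [0, 0, -2]].
det(A - λI) = 0 gives eigenvalues λ = 4, 3, -2.
For λ=4: eigenvector (1,0,0).
For λ=3: eigenvector (2,1,0).
For λ=-2: eigenvector (7,3,1).
General solution: C_1e^(4t)(1,0,0) + C_2e^(3t)(2,1,0) + C_3e^(-2t)(7,3,1).

u(t) = C_1e^(4t) + 2C_2e^(3t) + 7C_3e^(-2t), v(t) = C_2e^(3t) + 3C_3e^(-2t), w(t) = C_3e^(-2t)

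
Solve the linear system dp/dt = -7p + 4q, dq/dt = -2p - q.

p(t) = -C_1e^(-3t) + 2C_2e^(-5t), q(t) = -C_1e^(-3t) + C_2e^(-5t)

Coefficient matrix A = [[-7, 4], [-2, -1]].
Characteristic polynomial det(A - λI) = λ^2 + 8λ + 15 = 0.
Eigenvalues λ = -3, -5.
For λ=-3: (A-λI) row 1 is [-4, 4], so an eigenvector is (-1, -1).
For λ=-5: (A-λI) row 1 is [-2, 4], so an eigenvector is (2, 1).
General solution: C_1e^(-3t)(-1,-1) + C_2e^(-5t)(2,1).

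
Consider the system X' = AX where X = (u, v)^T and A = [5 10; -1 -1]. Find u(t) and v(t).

Coefficient matrix A = [[5, 10], [-1, -1]].
Characteristic polynomial det(A - λI) = λ^2 - 4λ + 5 = 0.
Eigenvalues λ = 2 ± i (complex conjugate pair).
For λ=2+i: an eigenvector is (1,0) - i(3,-1) = (1 - 3i, 0 + i).
A real fundamental pair from Re and Im of e^((2+i)t)v: X_1 = e^(2t)(cos(t)·(1,0) + sin(t)·(3,-1)), X_2 = e^(2t)(sin(t)·(1,0) - cos(t)·(3,-1)).
General solution: K_1X_1 + K_2X_2.

u(t) = 3K_1e^(2t)sin(t) + K_1e^(2t)cos(t) + K_2e^(2t)sin(t) - 3K_2e^(2t)cos(t), v(t) = -K_1e^(2t)sin(t) + K_2e^(2t)cos(t)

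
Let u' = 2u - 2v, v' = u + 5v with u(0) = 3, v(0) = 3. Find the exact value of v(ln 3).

A = [[2,-2],[1,5]]; eigenvalues λ = 3, 4.
Eigenvectors: (-2,1) for λ=3, (1,-1) for λ=4.
From the initial condition, c_1 = -6, c_2 = -9.
v(ln 3) = (-6)(3^3)(1) + (-9)(3^4)(-1) = 567.

567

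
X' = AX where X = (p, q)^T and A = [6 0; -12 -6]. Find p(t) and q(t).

p(t) = -K_2e^(6t), q(t) = K_1e^(-6t) + K_2e^(6t)

Coefficient matrix A = [[6, 0], [-12, -6]].
Characteristic polynomial det(A - λI) = λ^2 - 36 = 0.
Eigenvalues λ = -6, 6.
For λ=-6: (A-λI) row 1 is [12, 0], so an eigenvector is (0, 1).
For λ=6: (A-λI) row 2 is [-12, -12], so an eigenvector is (-1, 1).
General solution: K_1e^(-6t)(0,1) + K_2e^(6t)(-1,1).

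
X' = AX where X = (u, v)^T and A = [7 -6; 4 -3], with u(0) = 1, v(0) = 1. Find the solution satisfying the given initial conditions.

Coefficient matrix A = [[7, -6], [4, -3]].
Characteristic polynomial det(A - λI) = λ^2 - 4λ + 3 = 0.
Eigenvalues λ = 3, 1.
For λ=3: (A-λI) row 1 is [4, -6], so an eigenvector is (3, 2).
For λ=1: (A-λI) row 1 is [6, -6], so an eigenvector is (1, 1).
General solution: c_1e^(3t)(3,2) + c_2e^(t)(1,1).
Applying u(0)=1, v(0)=1 gives c_1=0, c_2=1.

u(t) = e^(t), v(t) = e^(t)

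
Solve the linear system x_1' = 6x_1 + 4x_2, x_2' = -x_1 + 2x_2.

x_1(t) = 2C_1e^(4t) + 2C_2te^(4t) - 3C_2e^(4t), x_2(t) = -C_1e^(4t) - C_2te^(4t) + 2C_2e^(4t)

Coefficient matrix A = [[6, 4], [-1, 2]].
Characteristic polynomial det(A - λI) = λ^2 - 8λ + 16 = 0.
Single eigenvalue λ = 4 with algebraic multiplicity 2.
Eigenvector v = (2,-1); generalized eigenvector w with (A-λI)w=v is (-3,2).
General solution: e^(4t)[C_1·v + C_2·(t·v + w)].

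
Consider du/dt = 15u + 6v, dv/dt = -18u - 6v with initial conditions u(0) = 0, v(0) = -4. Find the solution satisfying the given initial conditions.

Coefficient matrix A = [[15, 6], [-18, -6]].
Characteristic polynomial det(A - λI) = λ^2 - 9λ + 18 = 0.
Eigenvalues λ = 3, 6.
For λ=3: (A-λI) row 1 is [12, 6], so an eigenvector is (-1, 2).
For λ=6: (A-λI) row 1 is [9, 6], so an eigenvector is (2, -3).
General solution: c_1e^(3t)(-1,2) + c_2e^(6t)(2,-3).
Applying u(0)=0, v(0)=-4 gives c_1=-8, c_2=-4.

u(t) = -8e^(6t) + 8e^(3t), v(t) = 12e^(6t) - 16e^(3t)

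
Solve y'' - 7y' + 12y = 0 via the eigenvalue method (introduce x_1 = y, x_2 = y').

y(t) = c_1e^(4t) + c_2e^(3t)

Let x_1 = y, x_2 = y'. Then x_1' = x_2 and x_2' = -12x_1 + 7x_2.
A = [[0,1],[-12,7]]; det(A-λI) = λ^2 - 7λ + 12.
Eigenvalues λ = 4, 3 with eigenvectors (1,4), (1,3).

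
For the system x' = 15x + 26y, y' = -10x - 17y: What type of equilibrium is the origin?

stable spiral

A = [[15,26],[-10,-17]]; det(A-λI) = λ^2 + 2λ + 5.
λ = -1 ± 2i: negative real part.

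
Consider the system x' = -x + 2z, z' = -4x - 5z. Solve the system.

x(t) = -C_1e^(-3t)sin(2t) + C_2e^(-3t)cos(2t), z(t) = C_1e^(-3t)sin(2t) - C_1e^(-3t)cos(2t) - C_2e^(-3t)sin(2t) - C_2e^(-3t)cos(2t)

Coefficient matrix A = [[-1, 2], [-4, -5]].
Characteristic polynomial det(A - λI) = λ^2 + 6λ + 13 = 0.
Eigenvalues λ = -3 ± 2i (complex conjugate pair).
For λ=-3+2i: an eigenvector is (0,-1) - i(-1,1) = (0 + i, -1 - i).
A real fundamental pair from Re and Im of e^((-3+2i)t)v: X_1 = e^(-3t)(cos(2t)·(0,-1) + sin(2t)·(-1,1)), X_2 = e^(-3t)(sin(2t)·(0,-1) - cos(2t)·(-1,1)).
General solution: C_1X_1 + C_2X_2.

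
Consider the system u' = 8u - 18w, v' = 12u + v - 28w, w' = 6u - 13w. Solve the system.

u(t) = -3C_2e^(-4t) + 2C_3e^(-t), v(t) = C_1e^(t) - 4C_2e^(-4t) + 2C_3e^(-t), w(t) = -2C_2e^(-4t) + C_3e^(-t)

Coefficient matrix A = [[8, 0, -18], [12, 1, -28], [6, 0, -13]].
det(A - λI) = 0 gives eigenvalues λ = 1, -4, -1.
For λ=1: eigenvector (0,1,0).
For λ=-4: eigenvector (-3,-4,-2).
For λ=-1: eigenvector (2,2,1).
General solution: C_1e^(t)(0,1,0) + C_2e^(-4t)(-3,-4,-2) + C_3e^(-t)(2,2,1).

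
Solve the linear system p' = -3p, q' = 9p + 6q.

p(t) = -C_1e^(-3t), q(t) = C_1e^(-3t) + C_2e^(6t)

Coefficient matrix A = [[-3, 0], [9, 6]].
Characteristic polynomial det(A - λI) = λ^2 - 3λ - 18 = 0.
Eigenvalues λ = -3, 6.
For λ=-3: (A-λI) row 2 is [9, 9], so an eigenvector is (-1, 1).
For λ=6: (A-λI) row 1 is [-9, 0], so an eigenvector is (0, 1).
General solution: C_1e^(-3t)(-1,1) + C_2e^(6t)(0,1).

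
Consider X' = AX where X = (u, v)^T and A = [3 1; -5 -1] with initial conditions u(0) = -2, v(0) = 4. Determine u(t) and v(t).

u(t) = -2e^(t)cos(t), v(t) = 2e^(t)sin(t) + 4e^(t)cos(t)

Coefficient matrix A = [[3, 1], [-5, -1]].
Characteristic polynomial det(A - λI) = λ^2 - 2λ + 2 = 0.
Eigenvalues λ = 1 ± i (complex conjugate pair).
For λ=1+i: an eigenvector is (0,1) - i(1,-2) = (0 - i, 1 + 2i).
A real fundamental pair from Re and Im of e^((1+i)t)v: X_1 = e^(t)(cos(t)·(0,1) + sin(t)·(1,-2)), X_2 = e^(t)(sin(t)·(0,1) - cos(t)·(1,-2)).
General solution: c_1X_1 + c_2X_2.
Applying u(0)=-2, v(0)=4 gives c_1=0, c_2=2.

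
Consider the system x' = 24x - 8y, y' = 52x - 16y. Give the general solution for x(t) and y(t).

x(t) = -K_1e^(4t)sin(4t) - K_1e^(4t)cos(4t) - K_2e^(4t)sin(4t) + K_2e^(4t)cos(4t), y(t) = -3K_1e^(4t)sin(4t) - 2K_1e^(4t)cos(4t) - 2K_2e^(4t)sin(4t) + 3K_2e^(4t)cos(4t)

Coefficient matrix A = [[24, -8], [52, -16]].
Characteristic polynomial det(A - λI) = λ^2 - 8λ + 32 = 0.
Eigenvalues λ = 4 ± 4i (complex conjugate pair).
For λ=4+4i: an eigenvector is (-1,-2) - i(-1,-3) = (-1 + i, -2 + 3i).
A real fundamental pair from Re and Im of e^((4+4i)t)v: X_1 = e^(4t)(cos(4t)·(-1,-2) + sin(4t)·(-1,-3)), X_2 = e^(4t)(sin(4t)·(-1,-2) - cos(4t)·(-1,-3)).
General solution: K_1X_1 + K_2X_2.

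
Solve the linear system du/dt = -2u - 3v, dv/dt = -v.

u(t) = K_1e^(-2t) - 3K_2e^(-t), v(t) = K_2e^(-t)

Coefficient matrix A = [[-2, -3], [0, -1]].
Characteristic polynomial det(A - λI) = λ^2 + 3λ + 2 = 0.
Eigenvalues λ = -2, -1.
For λ=-2: (A-λI) row 1 is [0, -3], so an eigenvector is (1, 0).
For λ=-1: (A-λI) row 1 is [-1, -3], so an eigenvector is (-3, 1).
General solution: K_1e^(-2t)(1,0) + K_2e^(-t)(-3,1).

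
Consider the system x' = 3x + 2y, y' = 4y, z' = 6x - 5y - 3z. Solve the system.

x(t) = c_1e^(3t) + 2c_2e^(4t), y(t) = c_2e^(4t), z(t) = c_1e^(3t) + c_2e^(4t) + c_3e^(-3t)

Coefficient matrix A = [[3, 2, 0], [0, 4, 0], [6, -5, -3]].
det(A - λI) = 0 gives eigenvalues λ = 3, 4, -3.
For λ=3: eigenvector (1,0,1).
For λ=4: eigenvector (2,1,1).
For λ=-3: eigenvector (0,0,1).
General solution: c_1e^(3t)(1,0,1) + c_2e^(4t)(2,1,1) + c_3e^(-3t)(0,0,1).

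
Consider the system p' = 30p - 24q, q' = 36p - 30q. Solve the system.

Coefficient matrix A = [[30, -24], [36, -30]].
Characteristic polynomial det(A - λI) = λ^2 - 36 = 0.
Eigenvalues λ = -6, 6.
For λ=-6: (A-λI) row 1 is [36, -24], so an eigenvector is (-2, -3).
For λ=6: (A-λI) row 1 is [24, -24], so an eigenvector is (-1, -1).
General solution: K_1e^(-6t)(-2,-3) + K_2e^(6t)(-1,-1).

p(t) = -2K_1e^(-6t) - K_2e^(6t), q(t) = -3K_1e^(-6t) - K_2e^(6t)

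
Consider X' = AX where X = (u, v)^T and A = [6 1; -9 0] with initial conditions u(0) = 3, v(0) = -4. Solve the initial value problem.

u(t) = 5te^(3t) + 3e^(3t), v(t) = -15te^(3t) - 4e^(3t)

Coefficient matrix A = [[6, 1], [-9, 0]].
Characteristic polynomial det(A - λI) = λ^2 - 6λ + 9 = 0.
Single eigenvalue λ = 3 with algebraic multiplicity 2.
Eigenvector v = (-1,3); generalized eigenvector w with (A-λI)w=v is (0,-1).
General solution: e^(3t)[c_1·v + c_2·(t·v + w)].
Applying u(0)=3, v(0)=-4 gives c_1=-3, c_2=-5.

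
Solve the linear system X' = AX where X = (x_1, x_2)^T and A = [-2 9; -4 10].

x_1(t) = -3c_1e^(4t) - 3c_2te^(4t) - c_2e^(4t), x_2(t) = -2c_1e^(4t) - 2c_2te^(4t) - c_2e^(4t)

Coefficient matrix A = [[-2, 9], [-4, 10]].
Characteristic polynomial det(A - λI) = λ^2 - 8λ + 16 = 0.
Single eigenvalue λ = 4 with algebraic multiplicity 2.
Eigenvector v = (-3,-2); generalized eigenvector w with (A-λI)w=v is (-1,-1).
General solution: e^(4t)[c_1·v + c_2·(t·v + w)].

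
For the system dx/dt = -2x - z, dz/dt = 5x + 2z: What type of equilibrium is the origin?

center

A = [[-2,-1],[5,2]]; det(A-λI) = λ^2 + 1.
λ = 0 ± i: zero real part.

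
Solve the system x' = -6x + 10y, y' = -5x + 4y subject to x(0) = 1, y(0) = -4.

Coefficient matrix A = [[-6, 10], [-5, 4]].
Characteristic polynomial det(A - λI) = λ^2 + 2λ + 26 = 0.
Eigenvalues λ = -1 ± 5i (complex conjugate pair).
For λ=-1+5i: an eigenvector is (-1,0) - i(1,1) = (-1 - i, 0 - i).
A real fundamental pair from Re and Im of e^((-1+5i)t)v: X_1 = e^(-t)(cos(5t)·(-1,0) + sin(5t)·(1,1)), X_2 = e^(-t)(sin(5t)·(-1,0) - cos(5t)·(1,1)).
General solution: K_1X_1 + K_2X_2.
Applying x(0)=1, y(0)=-4 gives K_1=-5, K_2=4.

x(t) = -9e^(-t)sin(5t) + e^(-t)cos(5t), y(t) = -5e^(-t)sin(5t) - 4e^(-t)cos(5t)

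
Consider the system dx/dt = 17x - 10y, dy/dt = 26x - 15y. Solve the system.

Coefficient matrix A = [[17, -10], [26, -15]].
Characteristic polynomial det(A - λI) = λ^2 - 2λ + 5 = 0.
Eigenvalues λ = 1 ± 2i (complex conjugate pair).
For λ=1+2i: an eigenvector is (2,3) - i(1,2) = (2 - i, 3 - 2i).
A real fundamental pair from Re and Im of e^((1+2i)t)v: X_1 = e^(t)(cos(2t)·(2,3) + sin(2t)·(1,2)), X_2 = e^(t)(sin(2t)·(2,3) - cos(2t)·(1,2)).
General solution: c_1X_1 + c_2X_2.

x(t) = c_1e^(t)sin(2t) + 2c_1e^(t)cos(2t) + 2c_2e^(t)sin(2t) - c_2e^(t)cos(2t), y(t) = 2c_1e^(t)sin(2t) + 3c_1e^(t)cos(2t) + 3c_2e^(t)sin(2t) - 2c_2e^(t)cos(2t)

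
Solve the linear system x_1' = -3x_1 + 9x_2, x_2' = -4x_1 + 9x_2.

Coefficient matrix A = [[-3, 9], [-4, 9]].
Characteristic polynomial det(A - λI) = λ^2 - 6λ + 9 = 0.
Single eigenvalue λ = 3 with algebraic multiplicity 2.
Eigenvector v = (3,2); generalized eigenvector w with (A-λI)w=v is (1,1).
General solution: e^(3t)[c_1·v + c_2·(t·v + w)].

x_1(t) = 3c_1e^(3t) + 3c_2te^(3t) + c_2e^(3t), x_2(t) = 2c_1e^(3t) + 2c_2te^(3t) + c_2e^(3t)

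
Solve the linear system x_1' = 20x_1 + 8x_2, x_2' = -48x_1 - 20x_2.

x_1(t) = c_1e^(4t) - c_2e^(-4t), x_2(t) = -2c_1e^(4t) + 3c_2e^(-4t)

Coefficient matrix A = [[20, 8], [-48, -20]].
Characteristic polynomial det(A - λI) = λ^2 - 16 = 0.
Eigenvalues λ = 4, -4.
For λ=4: (A-λI) row 1 is [16, 8], so an eigenvector is (1, -2).
For λ=-4: (A-λI) row 1 is [24, 8], so an eigenvector is (-1, 3).
General solution: c_1e^(4t)(1,-2) + c_2e^(-4t)(-1,3).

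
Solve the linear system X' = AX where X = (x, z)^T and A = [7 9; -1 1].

Coefficient matrix A = [[7, 9], [-1, 1]].
Characteristic polynomial det(A - λI) = λ^2 - 8λ + 16 = 0.
Single eigenvalue λ = 4 with algebraic multiplicity 2.
Eigenvector v = (3,-1); generalized eigenvector w with (A-λI)w=v is (-2,1).
General solution: e^(4t)[C_1·v + C_2·(t·v + w)].

x(t) = 3C_1e^(4t) + 3C_2te^(4t) - 2C_2e^(4t), z(t) = -C_1e^(4t) - C_2te^(4t) + C_2e^(4t)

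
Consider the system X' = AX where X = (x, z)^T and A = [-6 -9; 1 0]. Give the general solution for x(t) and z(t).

x(t) = 3c_1e^(-3t) + 3c_2te^(-3t) + 2c_2e^(-3t), z(t) = -c_1e^(-3t) - c_2te^(-3t) - c_2e^(-3t)

Coefficient matrix A = [[-6, -9], [1, 0]].
Characteristic polynomial det(A - λI) = λ^2 + 6λ + 9 = 0.
Single eigenvalue λ = -3 with algebraic multiplicity 2.
Eigenvector v = (3,-1); generalized eigenvector w with (A-λI)w=v is (2,-1).
General solution: e^(-3t)[c_1·v + c_2·(t·v + w)].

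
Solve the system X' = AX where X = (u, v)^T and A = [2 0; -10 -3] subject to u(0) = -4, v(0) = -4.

u(t) = -4e^(2t), v(t) = 8e^(2t) - 12e^(-3t)

Coefficient matrix A = [[2, 0], [-10, -3]].
Characteristic polynomial det(A - λI) = λ^2 + λ - 6 = 0.
Eigenvalues λ = 2, -3.
For λ=2: (A-λI) row 2 is [-10, -5], so an eigenvector is (1, -2).
For λ=-3: (A-λI) row 1 is [5, 0], so an eigenvector is (0, -1).
General solution: K_1e^(2t)(1,-2) + K_2e^(-3t)(0,-1).
Applying u(0)=-4, v(0)=-4 gives K_1=-4, K_2=12.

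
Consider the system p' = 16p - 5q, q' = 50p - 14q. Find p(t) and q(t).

Coefficient matrix A = [[16, -5], [50, -14]].
Characteristic polynomial det(A - λI) = λ^2 - 2λ + 26 = 0.
Eigenvalues λ = 1 ± 5i (complex conjugate pair).
For λ=1+5i: an eigenvector is (-1,-3) - i(0,-1) = (-1, -3 + i).
A real fundamental pair from Re and Im of e^((1+5i)t)v: X_1 = e^(t)(cos(5t)·(-1,-3) + sin(5t)·(0,-1)), X_2 = e^(t)(sin(5t)·(-1,-3) - cos(5t)·(0,-1)).
General solution: K_1X_1 + K_2X_2.

p(t) = -K_1e^(t)cos(5t) - K_2e^(t)sin(5t), q(t) = -K_1e^(t)sin(5t) - 3K_1e^(t)cos(5t) - 3K_2e^(t)sin(5t) + K_2e^(t)cos(5t)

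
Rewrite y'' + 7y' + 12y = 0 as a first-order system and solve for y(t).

Let x_1 = y, x_2 = y'. Then x_1' = x_2 and x_2' = -12x_1 - 7x_2.
A = [[0,1],[-12,-7]]; det(A-λI) = λ^2 + 7λ + 12.
Eigenvalues λ = -4, -3 with eigenvectors (1,-4), (1,-3).

y(t) = c_1e^(-4t) + c_2e^(-3t)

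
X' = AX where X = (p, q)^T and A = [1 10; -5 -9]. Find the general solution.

Coefficient matrix A = [[1, 10], [-5, -9]].
Characteristic polynomial det(A - λI) = λ^2 + 8λ + 41 = 0.
Eigenvalues λ = -4 ± 5i (complex conjugate pair).
For λ=-4+5i: an eigenvector is (1,-1) - i(-1,0) = (1 + i, -1).
A real fundamental pair from Re and Im of e^((-4+5i)t)v: X_1 = e^(-4t)(cos(5t)·(1,-1) + sin(5t)·(-1,0)), X_2 = e^(-4t)(sin(5t)·(1,-1) - cos(5t)·(-1,0)).
General solution: c_1X_1 + c_2X_2.

p(t) = -c_1e^(-4t)sin(5t) + c_1e^(-4t)cos(5t) + c_2e^(-4t)sin(5t) + c_2e^(-4t)cos(5t), q(t) = -c_1e^(-4t)cos(5t) - c_2e^(-4t)sin(5t)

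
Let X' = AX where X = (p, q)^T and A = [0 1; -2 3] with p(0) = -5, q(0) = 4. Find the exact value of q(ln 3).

A = [[0,1],[-2,3]]; eigenvalues λ = 2, 1.
Eigenvectors: (1,2) for λ=2, (1,1) for λ=1.
From the initial condition, c_1 = 9, c_2 = -14.
q(ln 3) = (9)(3^2)(2) + (-14)(3^1)(1) = 120.

120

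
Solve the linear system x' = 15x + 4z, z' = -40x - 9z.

Coefficient matrix A = [[15, 4], [-40, -9]].
Characteristic polynomial det(A - λI) = λ^2 - 6λ + 25 = 0.
Eigenvalues λ = 3 ± 4i (complex conjugate pair).
For λ=3+4i: an eigenvector is (0,-1) - i(-1,3) = (0 + i, -1 - 3i).
A real fundamental pair from Re and Im of e^((3+4i)t)v: X_1 = e^(3t)(cos(4t)·(0,-1) + sin(4t)·(-1,3)), X_2 = e^(3t)(sin(4t)·(0,-1) - cos(4t)·(-1,3)).
General solution: K_1X_1 + K_2X_2.

x(t) = -K_1e^(3t)sin(4t) + K_2e^(3t)cos(4t), z(t) = 3K_1e^(3t)sin(4t) - K_1e^(3t)cos(4t) - K_2e^(3t)sin(4t) - 3K_2e^(3t)cos(4t)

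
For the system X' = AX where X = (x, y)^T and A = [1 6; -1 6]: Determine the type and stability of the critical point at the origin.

unstable node

A = [[1,6],[-1,6]]; det(A-λI) = λ^2 - 7λ + 12.
λ = 3, 4: both positive.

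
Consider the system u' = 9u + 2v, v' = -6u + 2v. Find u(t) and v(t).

u(t) = -c_1e^(5t) - 2c_2e^(6t), v(t) = 2c_1e^(5t) + 3c_2e^(6t)

Coefficient matrix A = [[9, 2], [-6, 2]].
Characteristic polynomial det(A - λI) = λ^2 - 11λ + 30 = 0.
Eigenvalues λ = 5, 6.
For λ=5: (A-λI) row 1 is [4, 2], so an eigenvector is (-1, 2).
For λ=6: (A-λI) row 1 is [3, 2], so an eigenvector is (-2, 3).
General solution: c_1e^(5t)(-1,2) + c_2e^(6t)(-2,3).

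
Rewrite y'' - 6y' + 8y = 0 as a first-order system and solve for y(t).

y(t) = K_1e^(4t) + K_2e^(2t)

Let x_1 = y, x_2 = y'. Then x_1' = x_2 and x_2' = -8x_1 + 6x_2.
A = [[0,1],[-8,6]]; det(A-λI) = λ^2 - 6λ + 8.
Eigenvalues λ = 4, 2 with eigenvectors (1,4), (1,2).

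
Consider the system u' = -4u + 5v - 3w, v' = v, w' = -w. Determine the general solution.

Coefficient matrix A = [[-4, 5, -3], [0, 1, 0], [0, 0, -1]].
det(A - λI) = 0 gives eigenvalues λ = -4, 1, -1.
For λ=-4: eigenvector (1,0,0).
For λ=1: eigenvector (1,1,0).
For λ=-1: eigenvector (-1,0,1).
General solution: c_1e^(-4t)(1,0,0) + c_2e^(t)(1,1,0) + c_3e^(-t)(-1,0,1).

u(t) = c_1e^(-4t) + c_2e^(t) - c_3e^(-t), v(t) = c_2e^(t), w(t) = c_3e^(-t)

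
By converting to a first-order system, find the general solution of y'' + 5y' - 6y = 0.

y(t) = K_1e^(t) + K_2e^(-6t)

Let x_1 = y, x_2 = y'. Then x_1' = x_2 and x_2' = 6x_1 - 5x_2.
A = [[0,1],[6,-5]]; det(A-λI) = λ^2 + 5λ - 6.
Eigenvalues λ = 1, -6 with eigenvectors (1,1), (1,-6).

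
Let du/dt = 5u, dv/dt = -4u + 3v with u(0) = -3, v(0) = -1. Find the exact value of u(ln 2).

A = [[5,0],[-4,3]]; eigenvalues λ = 3, 5.
Eigenvectors: (0,-1) for λ=3, (-1,2) for λ=5.
From the initial condition, c_1 = 7, c_2 = 3.
u(ln 2) = (7)(2^3)(0) + (3)(2^5)(-1) = -96.

-96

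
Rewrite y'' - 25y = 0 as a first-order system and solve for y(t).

y(t) = C_1e^(-5t) + C_2e^(5t)

Let x_1 = y, x_2 = y'. Then x_1' = x_2 and x_2' = 25x_1.
A = [[0,1],[25,0]]; det(A-λI) = λ^2 - 25.
Eigenvalues λ = -5, 5 with eigenvectors (1,-5), (1,5).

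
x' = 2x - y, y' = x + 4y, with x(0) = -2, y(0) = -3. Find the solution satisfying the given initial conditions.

x(t) = 5te^(3t) - 2e^(3t), y(t) = -5te^(3t) - 3e^(3t)

Coefficient matrix A = [[2, -1], [1, 4]].
Characteristic polynomial det(A - λI) = λ^2 - 6λ + 9 = 0.
Single eigenvalue λ = 3 with algebraic multiplicity 2.
Eigenvector v = (1,-1); generalized eigenvector w with (A-λI)w=v is (-3,2).
General solution: e^(3t)[K_1·v + K_2·(t·v + w)].
Applying x(0)=-2, y(0)=-3 gives K_1=13, K_2=5.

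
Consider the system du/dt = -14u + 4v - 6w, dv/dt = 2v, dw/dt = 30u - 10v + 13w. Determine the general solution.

u(t) = -2C_1e^(t) + 4C_2e^(2t) + C_3e^(-2t), v(t) = C_2e^(2t), w(t) = 5C_1e^(t) - 10C_2e^(2t) - 2C_3e^(-2t)

Coefficient matrix A = [[-14, 4, -6], [0, 2, 0], [30, -10, 13]].
det(A - λI) = 0 gives eigenvalues λ = 1, 2, -2.
For λ=1: eigenvector (-2,0,5).
For λ=2: eigenvector (4,1,-10).
For λ=-2: eigenvector (1,0,-2).
General solution: C_1e^(t)(-2,0,5) + C_2e^(2t)(4,1,-10) + C_3e^(-2t)(1,0,-2).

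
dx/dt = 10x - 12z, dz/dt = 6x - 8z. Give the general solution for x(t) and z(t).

x(t) = -C_1e^(-2t) + 2C_2e^(4t), z(t) = -C_1e^(-2t) + C_2e^(4t)

Coefficient matrix A = [[10, -12], [6, -8]].
Characteristic polynomial det(A - λI) = λ^2 - 2λ - 8 = 0.
Eigenvalues λ = -2, 4.
For λ=-2: (A-λI) row 1 is [12, -12], so an eigenvector is (-1, -1).
For λ=4: (A-λI) row 1 is [6, -12], so an eigenvector is (2, 1).
General solution: C_1e^(-2t)(-1,-1) + C_2e^(4t)(2,1).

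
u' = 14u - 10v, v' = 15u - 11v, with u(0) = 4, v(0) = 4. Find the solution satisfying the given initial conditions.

u(t) = 4e^(4t), v(t) = 4e^(4t)

Coefficient matrix A = [[14, -10], [15, -11]].
Characteristic polynomial det(A - λI) = λ^2 - 3λ - 4 = 0.
Eigenvalues λ = 4, -1.
For λ=4: (A-λI) row 1 is [10, -10], so an eigenvector is (1, 1).
For λ=-1: (A-λI) row 1 is [15, -10], so an eigenvector is (2, 3).
General solution: K_1e^(4t)(1,1) + K_2e^(-t)(2,3).
Applying u(0)=4, v(0)=4 gives K_1=4, K_2=0.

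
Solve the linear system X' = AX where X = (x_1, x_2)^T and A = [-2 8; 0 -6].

Coefficient matrix A = [[-2, 8], [0, -6]].
Characteristic polynomial det(A - λI) = λ^2 + 8λ + 12 = 0.
Eigenvalues λ = -2, -6.
For λ=-2: (A-λI) row 1 is [0, 8], so an eigenvector is (1, 0).
For λ=-6: (A-λI) row 1 is [4, 8], so an eigenvector is (-2, 1).
General solution: c_1e^(-2t)(1,0) + c_2e^(-6t)(-2,1).

x_1(t) = c_1e^(-2t) - 2c_2e^(-6t), x_2(t) = c_2e^(-6t)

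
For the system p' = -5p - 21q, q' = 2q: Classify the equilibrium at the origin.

A = [[-5,-21],[0,2]]; det(A-λI) = λ^2 + 3λ - 10.
λ = -5, 2: opposite signs.

saddle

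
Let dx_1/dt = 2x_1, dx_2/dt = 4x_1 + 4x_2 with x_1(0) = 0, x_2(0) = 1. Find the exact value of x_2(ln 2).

16

A = [[2,0],[4,4]]; eigenvalues λ = 4, 2.
Eigenvectors: (0,-1) for λ=4, (1,-2) for λ=2.
From the initial condition, c_1 = -1, c_2 = 0.
x_2(ln 2) = (-1)(2^4)(-1) + (0)(2^2)(-2) = 16.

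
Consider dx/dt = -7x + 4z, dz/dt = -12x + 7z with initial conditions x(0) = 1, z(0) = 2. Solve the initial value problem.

Coefficient matrix A = [[-7, 4], [-12, 7]].
Characteristic polynomial det(A - λI) = λ^2 - 1 = 0.
Eigenvalues λ = 1, -1.
For λ=1: (A-λI) row 1 is [-8, 4], so an eigenvector is (-1, -2).
For λ=-1: (A-λI) row 1 is [-6, 4], so an eigenvector is (2, 3).
General solution: c_1e^(t)(-1,-2) + c_2e^(-t)(2,3).
Applying x(0)=1, z(0)=2 gives c_1=-1, c_2=0.

x(t) = e^(t), z(t) = 2e^(t)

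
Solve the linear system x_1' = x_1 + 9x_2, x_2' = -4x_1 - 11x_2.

Coefficient matrix A = [[1, 9], [-4, -11]].
Characteristic polynomial det(A - λI) = λ^2 + 10λ + 25 = 0.
Single eigenvalue λ = -5 with algebraic multiplicity 2.
Eigenvector v = (3,-2); generalized eigenvector w with (A-λI)w=v is (2,-1).
General solution: e^(-5t)[K_1·v + K_2·(t·v + w)].

x_1(t) = 3K_1e^(-5t) + 3K_2te^(-5t) + 2K_2e^(-5t), x_2(t) = -2K_1e^(-5t) - 2K_2te^(-5t) - K_2e^(-5t)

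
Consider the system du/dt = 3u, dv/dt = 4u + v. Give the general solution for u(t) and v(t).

u(t) = c_1e^(3t), v(t) = 2c_1e^(3t) - c_2e^(t)

Coefficient matrix A = [[3, 0], [4, 1]].
Characteristic polynomial det(A - λI) = λ^2 - 4λ + 3 = 0.
Eigenvalues λ = 3, 1.
For λ=3: (A-λI) row 2 is [4, -2], so an eigenvector is (1, 2).
For λ=1: (A-λI) row 1 is [2, 0], so an eigenvector is (0, -1).
General solution: c_1e^(3t)(1,2) + c_2e^(t)(0,-1).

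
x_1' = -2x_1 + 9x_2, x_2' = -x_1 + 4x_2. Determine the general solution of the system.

Coefficient matrix A = [[-2, 9], [-1, 4]].
Characteristic polynomial det(A - λI) = λ^2 - 2λ + 1 = 0.
Single eigenvalue λ = 1 with algebraic multiplicity 2.
Eigenvector v = (3,1); generalized eigenvector w with (A-λI)w=v is (2,1).
General solution: e^(t)[c_1·v + c_2·(t·v + w)].

x_1(t) = 3c_1e^(t) + 3c_2te^(t) + 2c_2e^(t), x_2(t) = c_1e^(t) + c_2te^(t) + c_2e^(t)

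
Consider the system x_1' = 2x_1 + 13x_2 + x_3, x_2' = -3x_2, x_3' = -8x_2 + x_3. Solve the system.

Coefficient matrix A = [[2, 13, 1], [0, -3, 0], [0, -8, 1]].
det(A - λI) = 0 gives eigenvalues λ = 1, -3, 2.
For λ=1: eigenvector (-1,0,1).
For λ=-3: eigenvector (-3,1,2).
For λ=2: eigenvector (1,0,0).
General solution: C_1e^(t)(-1,0,1) + C_2e^(-3t)(-3,1,2) + C_3e^(2t)(1,0,0).

x_1(t) = -C_1e^(t) - 3C_2e^(-3t) + C_3e^(2t), x_2(t) = C_2e^(-3t), x_3(t) = C_1e^(t) + 2C_2e^(-3t)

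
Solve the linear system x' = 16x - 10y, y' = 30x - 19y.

x(t) = -K_1e^(-4t) - 2K_2e^(t), y(t) = -2K_1e^(-4t) - 3K_2e^(t)

Coefficient matrix A = [[16, -10], [30, -19]].
Characteristic polynomial det(A - λI) = λ^2 + 3λ - 4 = 0.
Eigenvalues λ = -4, 1.
For λ=-4: (A-λI) row 1 is [20, -10], so an eigenvector is (-1, -2).
For λ=1: (A-λI) row 1 is [15, -10], so an eigenvector is (-2, -3).
General solution: K_1e^(-4t)(-1,-2) + K_2e^(t)(-2,-3).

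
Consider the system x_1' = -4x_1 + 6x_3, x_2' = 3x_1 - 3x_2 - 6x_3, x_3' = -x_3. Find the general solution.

Coefficient matrix A = [[-4, 0, 6], [3, -3, -6], [0, 0, -1]].
det(A - λI) = 0 gives eigenvalues λ = -3, -4, -1.
For λ=-3: eigenvector (0,1,0).
For λ=-4: eigenvector (1,-3,0).
For λ=-1: eigenvector (2,0,1).
General solution: C_1e^(-3t)(0,1,0) + C_2e^(-4t)(1,-3,0) + C_3e^(-t)(2,0,1).

x_1(t) = C_2e^(-4t) + 2C_3e^(-t), x_2(t) = C_1e^(-3t) - 3C_2e^(-4t), x_3(t) = C_3e^(-t)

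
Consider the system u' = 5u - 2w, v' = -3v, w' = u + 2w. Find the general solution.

u(t) = 2C_1e^(4t) + C_2e^(3t), v(t) = C_3e^(-3t), w(t) = C_1e^(4t) + C_2e^(3t)

Coefficient matrix A = [[5, 0, -2], [0, -3, 0], [1, 0, 2]].
det(A - λI) = 0 gives eigenvalues λ = 4, 3, -3.
For λ=4: eigenvector (2,0,1).
For λ=3: eigenvector (1,0,1).
For λ=-3: eigenvector (0,1,0).
General solution: C_1e^(4t)(2,0,1) + C_2e^(3t)(1,0,1) + C_3e^(-3t)(0,1,0).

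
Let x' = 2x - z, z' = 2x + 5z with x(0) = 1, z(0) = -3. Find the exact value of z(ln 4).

-960

A = [[2,-1],[2,5]]; eigenvalues λ = 4, 3.
Eigenvectors: (1,-2) for λ=4, (1,-1) for λ=3.
From the initial condition, c_1 = 2, c_2 = -1.
z(ln 4) = (2)(4^4)(-2) + (-1)(4^3)(-1) = -960.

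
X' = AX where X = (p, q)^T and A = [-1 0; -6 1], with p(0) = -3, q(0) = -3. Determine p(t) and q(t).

Coefficient matrix A = [[-1, 0], [-6, 1]].
Characteristic polynomial det(A - λI) = λ^2 - 1 = 0.
Eigenvalues λ = -1, 1.
For λ=-1: (A-λI) row 2 is [-6, 2], so an eigenvector is (1, 3).
For λ=1: (A-λI) row 1 is [-2, 0], so an eigenvector is (0, 1).
General solution: c_1e^(-t)(1,3) + c_2e^(t)(0,1).
Applying p(0)=-3, q(0)=-3 gives c_1=-3, c_2=6.

p(t) = -3e^(-t), q(t) = 6e^(t) - 9e^(-t)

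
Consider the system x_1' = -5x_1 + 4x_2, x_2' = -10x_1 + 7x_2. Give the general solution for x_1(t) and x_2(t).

Coefficient matrix A = [[-5, 4], [-10, 7]].
Characteristic polynomial det(A - λI) = λ^2 - 2λ + 5 = 0.
Eigenvalues λ = 1 ± 2i (complex conjugate pair).
For λ=1+2i: an eigenvector is (1,1) - i(-1,-2) = (1 + i, 1 + 2i).
A real fundamental pair from Re and Im of e^((1+2i)t)v: X_1 = e^(t)(cos(2t)·(1,1) + sin(2t)·(-1,-2)), X_2 = e^(t)(sin(2t)·(1,1) - cos(2t)·(-1,-2)).
General solution: K_1X_1 + K_2X_2.

x_1(t) = -K_1e^(t)sin(2t) + K_1e^(t)cos(2t) + K_2e^(t)sin(2t) + K_2e^(t)cos(2t), x_2(t) = -2K_1e^(t)sin(2t) + K_1e^(t)cos(2t) + K_2e^(t)sin(2t) + 2K_2e^(t)cos(2t)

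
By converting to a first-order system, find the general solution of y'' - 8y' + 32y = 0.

Let x_1 = y, x_2 = y'. Then x_1' = x_2 and x_2' = -32x_1 + 8x_2.
A = [[0,1],[-32,8]]; det(A-λI) = λ^2 - 8λ + 32.
Eigenvalues λ = 4 ± 4i.

y(t) = C_1e^(4t)cos(4t) + C_2e^(4t)sin(4t)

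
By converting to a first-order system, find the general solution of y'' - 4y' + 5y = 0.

Let x_1 = y, x_2 = y'. Then x_1' = x_2 and x_2' = -5x_1 + 4x_2.
A = [[0,1],[-5,4]]; det(A-λI) = λ^2 - 4λ + 5.
Eigenvalues λ = 2 ± i.

y(t) = K_1e^(2t)cos(t) + K_2e^(2t)sin(t)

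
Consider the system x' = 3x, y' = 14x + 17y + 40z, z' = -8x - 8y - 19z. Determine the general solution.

x(t) = C_3e^(3t), y(t) = -2C_1e^(-3t) + 5C_2e^(t) - C_3e^(3t), z(t) = C_1e^(-3t) - 2C_2e^(t)

Coefficient matrix A = [[3, 0, 0], [14, 17, 40], [-8, -8, -19]].
det(A - λI) = 0 gives eigenvalues λ = -3, 1, 3.
For λ=-3: eigenvector (0,-2,1).
For λ=1: eigenvector (0,5,-2).
For λ=3: eigenvector (1,-1,0).
General solution: C_1e^(-3t)(0,-2,1) + C_2e^(t)(0,5,-2) + C_3e^(3t)(1,-1,0).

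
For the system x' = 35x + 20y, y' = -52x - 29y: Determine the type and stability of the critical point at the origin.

A = [[35,20],[-52,-29]]; det(A-λI) = λ^2 - 6λ + 25.
λ = 3 ± 4i: positive real part.

unstable spiral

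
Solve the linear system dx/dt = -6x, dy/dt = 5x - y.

Coefficient matrix A = [[-6, 0], [5, -1]].
Characteristic polynomial det(A - λI) = λ^2 + 7λ + 6 = 0.
Eigenvalues λ = -6, -1.
For λ=-6: (A-λI) row 2 is [5, 5], so an eigenvector is (1, -1).
For λ=-1: (A-λI) row 1 is [-5, 0], so an eigenvector is (0, 1).
General solution: K_1e^(-6t)(1,-1) + K_2e^(-t)(0,1).

x(t) = K_1e^(-6t), y(t) = -K_1e^(-6t) + K_2e^(-t)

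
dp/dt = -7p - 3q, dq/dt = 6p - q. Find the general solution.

Coefficient matrix A = [[-7, -3], [6, -1]].
Characteristic polynomial det(A - λI) = λ^2 + 8λ + 25 = 0.
Eigenvalues λ = -4 ± 3i (complex conjugate pair).
For λ=-4+3i: an eigenvector is (-1,1) - i(0,-1) = (-1, 1 + i).
A real fundamental pair from Re and Im of e^((-4+3i)t)v: X_1 = e^(-4t)(cos(3t)·(-1,1) + sin(3t)·(0,-1)), X_2 = e^(-4t)(sin(3t)·(-1,1) - cos(3t)·(0,-1)).
General solution: K_1X_1 + K_2X_2.

p(t) = -K_1e^(-4t)cos(3t) - K_2e^(-4t)sin(3t), q(t) = -K_1e^(-4t)sin(3t) + K_1e^(-4t)cos(3t) + K_2e^(-4t)sin(3t) + K_2e^(-4t)cos(3t)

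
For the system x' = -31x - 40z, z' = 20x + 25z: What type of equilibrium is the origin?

stable spiral

A = [[-31,-40],[20,25]]; det(A-λI) = λ^2 + 6λ + 25.
λ = -3 ± 4i: negative real part.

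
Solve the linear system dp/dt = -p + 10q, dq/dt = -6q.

p(t) = -2K_1e^(-6t) - K_2e^(-t), q(t) = K_1e^(-6t)

Coefficient matrix A = [[-1, 10], [0, -6]].
Characteristic polynomial det(A - λI) = λ^2 + 7λ + 6 = 0.
Eigenvalues λ = -6, -1.
For λ=-6: (A-λI) row 1 is [5, 10], so an eigenvector is (-2, 1).
For λ=-1: (A-λI) row 1 is [0, 10], so an eigenvector is (-1, 0).
General solution: K_1e^(-6t)(-2,1) + K_2e^(-t)(-1,0).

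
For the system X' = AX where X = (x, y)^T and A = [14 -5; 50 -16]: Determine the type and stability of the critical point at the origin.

A = [[14,-5],[50,-16]]; det(A-λI) = λ^2 + 2λ + 26.
λ = -1 ± 5i: negative real part.

stable spiral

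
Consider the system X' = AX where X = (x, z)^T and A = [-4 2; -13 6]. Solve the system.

x(t) = -C_1e^(t)sin(t) - C_1e^(t)cos(t) - C_2e^(t)sin(t) + C_2e^(t)cos(t), z(t) = -2C_1e^(t)sin(t) - 3C_1e^(t)cos(t) - 3C_2e^(t)sin(t) + 2C_2e^(t)cos(t)

Coefficient matrix A = [[-4, 2], [-13, 6]].
Characteristic polynomial det(A - λI) = λ^2 - 2λ + 2 = 0.
Eigenvalues λ = 1 ± i (complex conjugate pair).
For λ=1+i: an eigenvector is (-1,-3) - i(-1,-2) = (-1 + i, -3 + 2i).
A real fundamental pair from Re and Im of e^((1+i)t)v: X_1 = e^(t)(cos(t)·(-1,-3) + sin(t)·(-1,-2)), X_2 = e^(t)(sin(t)·(-1,-3) - cos(t)·(-1,-2)).
General solution: C_1X_1 + C_2X_2.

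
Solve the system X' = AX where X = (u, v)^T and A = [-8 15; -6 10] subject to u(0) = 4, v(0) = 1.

u(t) = -7e^(t)sin(3t) + 4e^(t)cos(3t), v(t) = -5e^(t)sin(3t) + e^(t)cos(3t)

Coefficient matrix A = [[-8, 15], [-6, 10]].
Characteristic polynomial det(A - λI) = λ^2 - 2λ + 10 = 0.
Eigenvalues λ = 1 ± 3i (complex conjugate pair).
For λ=1+3i: an eigenvector is (-2,-1) - i(1,1) = (-2 - i, -1 - i).
A real fundamental pair from Re and Im of e^((1+3i)t)v: X_1 = e^(t)(cos(3t)·(-2,-1) + sin(3t)·(1,1)), X_2 = e^(t)(sin(3t)·(-2,-1) - cos(3t)·(1,1)).
General solution: C_1X_1 + C_2X_2.
Applying u(0)=4, v(0)=1 gives C_1=-3, C_2=2.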